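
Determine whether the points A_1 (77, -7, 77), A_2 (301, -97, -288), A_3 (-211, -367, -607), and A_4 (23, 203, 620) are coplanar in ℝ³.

No

The four points are coplanar iff the 3×3 determinant with rows A_1A_2, A_1A_3, A_1A_4 is zero.
Rows: (224, -90, -365), (-288, -360, -684), (-54, 210, 543).
Expanding along the first row: (224)(-51840) − (-90)(-193320) + (-365)(-79920) = 159840.
Nonzero ⇒ not coplanar.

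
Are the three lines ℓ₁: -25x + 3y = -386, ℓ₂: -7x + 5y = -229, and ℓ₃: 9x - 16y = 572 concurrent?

No

Intersecting ℓ₁ and ℓ₂: solving the 2×2 system gives (x, y) = (1243/104, -3023/104).
Substitute into ℓ₃: (9)(1243/104) + (-16)(-3023/104) = 59555/104.
But ℓ₃ requires 572 ≠ 59555/104, so the three lines have no common point.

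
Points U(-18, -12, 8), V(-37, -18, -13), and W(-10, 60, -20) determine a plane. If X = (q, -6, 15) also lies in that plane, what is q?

A normal to the plane is n = UV × UW = (1680, -700, -1320).
X lies in the plane iff n · UX = 0.
This gives (1680)q + (16800) = 0, so q = -10.

-10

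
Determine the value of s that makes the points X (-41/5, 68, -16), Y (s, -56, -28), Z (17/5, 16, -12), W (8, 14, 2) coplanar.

Normal to plane XZW: n = (-720, -144, 216); plane equation n·P = -7344.
Requiring n·Y = -7344: (-720)s + (2016) = -7344.
So s = 13.

13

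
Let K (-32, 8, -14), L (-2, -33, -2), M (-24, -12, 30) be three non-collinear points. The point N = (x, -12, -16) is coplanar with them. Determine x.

The plane through K, L, M has equation −1564x − 1224y − 272z = 44064.
Substituting N: (-1564)x + (19040) = 44064, so x = -16.

-16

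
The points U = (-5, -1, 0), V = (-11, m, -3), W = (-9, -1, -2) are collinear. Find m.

-1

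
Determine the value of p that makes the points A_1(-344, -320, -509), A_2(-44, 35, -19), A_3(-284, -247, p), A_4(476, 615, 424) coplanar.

-388

Normal to plane A_1A_2A_4: n = (-126935, 121900, -10600); plane equation n·P = 10053040.
Requiring n·A_3 = 10053040: (-10600)p + (5940240) = 10053040.
So p = -388.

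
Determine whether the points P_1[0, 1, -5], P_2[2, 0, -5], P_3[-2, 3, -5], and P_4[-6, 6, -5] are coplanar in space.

Yes

With P_1 as base: P_1P_2 = (2, -1, 0), P_1P_3 = (-2, 2, 0), P_1P_4 = (-6, 5, 0).
P_1P_3 × P_1P_4 = (0, 0, 2).
P_1P_2 · (P_1P_3 × P_1P_4) = 0.
The scalar triple product vanishes, so the four points are coplanar.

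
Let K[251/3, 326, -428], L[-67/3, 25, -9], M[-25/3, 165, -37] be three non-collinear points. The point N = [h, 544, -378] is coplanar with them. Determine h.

257/3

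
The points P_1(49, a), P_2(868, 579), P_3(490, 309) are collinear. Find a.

-6

The three points are collinear iff det[P_1P_2; P_1P_3] = 0.
This determinant is linear in a: (-378)a + (-2268) = 0, so a = -6.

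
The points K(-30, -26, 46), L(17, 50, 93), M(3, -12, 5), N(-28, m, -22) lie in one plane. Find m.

Coplanarity ⇔ det[KL; KM; KN] = 0.
Expanding, this is linear in m: (3478)m + (208680) = 0.
So m = -60.

-60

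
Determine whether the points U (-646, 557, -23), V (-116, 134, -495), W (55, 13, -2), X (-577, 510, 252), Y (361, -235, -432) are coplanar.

Yes

The plane through U, V, W has normal n = UV × UW = (-265651, -342002, 8203) and equation n·P = -19073237.
Checking the remaining points: n·X = -19073237, n·Y = -19073237.
All equal -19073237, so all 5 points lie in one plane.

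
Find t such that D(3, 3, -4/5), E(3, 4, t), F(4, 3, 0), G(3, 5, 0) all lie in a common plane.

Coplanarity ⇔ det[DE; DF; DG] = 0.
Expanding, this is linear in t: (2)t + (4/5) = 0.
So t = -2/5.

-2/5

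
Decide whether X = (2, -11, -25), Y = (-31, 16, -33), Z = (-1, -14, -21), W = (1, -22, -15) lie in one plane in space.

Yes

With X as base: XY = (-33, 27, -8), XZ = (-3, -3, 4), XW = (-1, -11, 10).
XZ × XW = (14, 26, 30).
XY · (XZ × XW) = 0.
The scalar triple product vanishes, so the four points are coplanar.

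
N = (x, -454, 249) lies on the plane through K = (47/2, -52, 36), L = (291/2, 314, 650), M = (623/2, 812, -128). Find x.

Coplanarity requires KL · (KM × KN) = 0.
KL = (122, 366, 614), KM = (288, 864, -164); the triple product is linear in x with coefficient -590520 and constant term -65252460.
Setting it to zero: x = -221/2.

-221/2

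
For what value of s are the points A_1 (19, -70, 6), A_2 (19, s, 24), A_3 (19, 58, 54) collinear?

-22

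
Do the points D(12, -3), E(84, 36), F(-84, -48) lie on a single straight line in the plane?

DE = (72, 39), DF = (-96, -45).
det[DE; DF] = (72)(-45) − (39)(-96) = 504.
The determinant is nonzero, so they are not collinear.

No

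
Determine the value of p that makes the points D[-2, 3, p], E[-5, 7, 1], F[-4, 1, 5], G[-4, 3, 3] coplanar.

-1

The points are coplanar iff DE · (DF × DG) = 0.
Expanding, this is linear in p: (-2)p + (-2) = 0.
So p = -1.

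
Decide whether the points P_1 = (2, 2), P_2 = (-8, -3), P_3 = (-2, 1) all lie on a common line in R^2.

P_1P_2 = (-10, -5), P_1P_3 = (-4, -1).
det[P_1P_2; P_1P_3] = (-10)(-1) − (-5)(-4) = -10.
The determinant is nonzero, so they are not collinear.

No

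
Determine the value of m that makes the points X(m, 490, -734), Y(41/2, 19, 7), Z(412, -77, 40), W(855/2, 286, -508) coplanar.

293/2

The points are coplanar iff XY · (XZ × XW) = 0.
Expanding, this is linear in m: (-40629)m + (11904297/2) = 0.
So m = 293/2.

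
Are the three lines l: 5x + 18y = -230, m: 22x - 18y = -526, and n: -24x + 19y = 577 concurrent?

Yes

Intersecting l and m: solving the 2×2 system gives (x, y) = (-28, -5).
Substitute into n: (-24)(-28) + (19)(-5) = 577.
This equals 577, so (-28, -5) lies on all three lines and they are concurrent.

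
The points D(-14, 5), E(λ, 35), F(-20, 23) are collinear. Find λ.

Collinearity: (E − D) must be parallel to (F − D) = (-6, 18).
Cross-multiplying the components: (λ − (-14))·(18) = (30)·(-6).
Solving gives λ = -24.

-24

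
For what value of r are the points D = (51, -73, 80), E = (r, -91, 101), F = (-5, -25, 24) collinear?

Direction DF = (-56, 48, -56). From the y-coordinate of E, the parameter along the line is τ = (-91 − (-73))/48 = -3/8.
Then r = 51 + (-3/8)·(-56) = 72.

72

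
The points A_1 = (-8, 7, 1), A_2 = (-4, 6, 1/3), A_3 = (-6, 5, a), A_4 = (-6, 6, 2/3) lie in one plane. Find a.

Normal to plane A_1A_2A_4: n = (-1/3, 0, -2); plane equation n·P = 2/3.
Requiring n·A_3 = 2/3: (-2)a + (2) = 2/3.
So a = 2/3.

2/3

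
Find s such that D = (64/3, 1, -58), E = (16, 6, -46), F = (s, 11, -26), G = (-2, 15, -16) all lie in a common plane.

8/3

Normal to plane DEG: n = (42, -56, 42); plane equation n·P = -1596.
Requiring n·F = -1596: (42)s + (-1708) = -1596.
So s = 8/3.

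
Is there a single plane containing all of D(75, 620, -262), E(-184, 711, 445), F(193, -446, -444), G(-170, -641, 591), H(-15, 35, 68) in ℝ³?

The plane through D, E, F has normal n = DE × DF = (737100, 36288, 265356) and equation n·P = 8257788.
Checking the remaining points: n·G = 8257788, n·H = 8257788.
All equal 8257788, so all 5 points lie in one plane.

Yes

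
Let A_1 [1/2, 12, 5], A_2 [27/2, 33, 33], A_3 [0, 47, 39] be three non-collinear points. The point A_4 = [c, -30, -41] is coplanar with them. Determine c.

-8

A normal to the plane is n = A_1A_2 × A_1A_3 = (-266, -456, 931/2).
A_4 lies in the plane iff n · A_1A_4 = 0.
This gives (-266)c + (-2128) = 0, so c = -8.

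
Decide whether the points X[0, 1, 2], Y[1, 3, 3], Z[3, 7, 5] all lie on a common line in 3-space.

XY = (1, 2, 1), XZ = (3, 6, 3).
Each component of XZ is 3 times the corresponding component of XY, so XZ = 3·XY and the points are collinear.

Yes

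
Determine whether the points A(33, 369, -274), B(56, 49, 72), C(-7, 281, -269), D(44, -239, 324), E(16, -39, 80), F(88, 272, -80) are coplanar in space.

No

The plane through A, B, C has normal n = AB × AC = (28848, -13955, -14824) and equation n·P = -135635.
Checking the remaining points: n·D = -198419, n·E = -180107, n·F = -71216.
Since n·D = -198419 ≠ -135635, D is off the plane and the points are not all coplanar.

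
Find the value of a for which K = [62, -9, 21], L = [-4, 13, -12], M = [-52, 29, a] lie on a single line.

Direction KL = (-66, 22, -33). From the x-coordinate of M, the parameter along the line is τ = (-52 − 62)/(-66) = 19/11.
Then a = 21 + 19/11·(-33) = -36.

-36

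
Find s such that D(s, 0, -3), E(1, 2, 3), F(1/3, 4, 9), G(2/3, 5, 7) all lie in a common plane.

5/3

The points are coplanar iff DE · (DF × DG) = 0.
Expanding, this is linear in s: (10)s + (-50/3) = 0.
So s = 5/3.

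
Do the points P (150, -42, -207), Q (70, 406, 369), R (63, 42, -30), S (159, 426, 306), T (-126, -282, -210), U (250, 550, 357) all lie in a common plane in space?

The plane through P, Q, R has normal n = PQ × PR = (30912, -35952, 32256) and equation n·X = -530208.
Checking the remaining points: n·S = -530208, n·T = -530208, n·U = -530208.
All equal -530208, so all 6 points lie in one plane.

Yes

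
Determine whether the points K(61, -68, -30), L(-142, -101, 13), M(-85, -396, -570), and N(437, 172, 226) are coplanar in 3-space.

Yes

The four points are coplanar iff the 3×3 determinant with rows KL, KM, KN is zero.
Rows: (-203, -33, 43), (-146, -328, -540), (376, 240, 256).
Expanding along the first row: (-203)(45632) − (-33)(165664) + (43)(88288) = 0.
Zero determinant ⇒ coplanar.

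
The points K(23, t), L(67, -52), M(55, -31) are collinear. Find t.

25

The three points are collinear iff det[KL; KM] = 0.
This determinant is linear in t: (-12)t + (300) = 0, so t = 25.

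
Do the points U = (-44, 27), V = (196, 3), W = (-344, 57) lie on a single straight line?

UV = (240, -24), UW = (-300, 30).
Twice the signed area of △UVW is (240)(30) − (-24)(-300) = 0.
The triangle is degenerate (zero area), so the points are collinear.

Yes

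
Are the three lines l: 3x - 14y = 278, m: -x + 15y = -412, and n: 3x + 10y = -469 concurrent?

No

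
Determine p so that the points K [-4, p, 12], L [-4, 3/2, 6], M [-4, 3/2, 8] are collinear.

Collinearity requires KL × KM = 0; each component is linear in p.
The x-component gives (-2)p + (3) = 0, so p = 3/2.
The remaining components then also vanish.

3/2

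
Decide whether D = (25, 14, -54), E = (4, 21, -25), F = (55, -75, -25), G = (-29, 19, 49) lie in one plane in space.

A normal to the plane through D, E, F is n = DE × DF = (2784, 1479, 1659).
The plane has equation n·P = 720. For G: n·G = 28656.
28656 ≠ 720, so G is off the plane.

No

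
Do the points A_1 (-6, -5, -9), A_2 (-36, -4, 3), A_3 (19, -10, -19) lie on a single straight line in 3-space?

No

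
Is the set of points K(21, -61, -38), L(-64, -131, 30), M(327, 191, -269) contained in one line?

KL = (-85, -70, 68), KM = (306, 252, -231).
KL × KM = (-966, 1173, 0).
The cross product is nonzero, so the points do not lie on one line.

No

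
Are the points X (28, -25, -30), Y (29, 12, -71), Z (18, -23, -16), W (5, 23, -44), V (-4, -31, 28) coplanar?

Yes

The plane through X, Y, Z has normal n = XY × XZ = (600, 396, 372) and equation n·P = -4260.
Checking the remaining points: n·W = -4260, n·V = -4260.
All equal -4260, so all 5 points lie in one plane.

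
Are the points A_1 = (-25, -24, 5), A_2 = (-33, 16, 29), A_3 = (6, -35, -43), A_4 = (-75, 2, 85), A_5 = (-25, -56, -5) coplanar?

The plane through A_1, A_2, A_3 has normal n = A_1A_2 × A_1A_3 = (-1656, 360, -1152) and equation n·P = 27000.
Checking the remaining points: n·A_4 = 27000, n·A_5 = 27000.
All equal 27000, so all 5 points lie in one plane.

Yes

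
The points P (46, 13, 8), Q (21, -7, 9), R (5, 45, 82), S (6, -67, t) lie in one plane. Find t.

-44

The points are coplanar iff PQ · (PR × PS) = 0.
Expanding, this is linear in t: (-1620)t + (-71280) = 0.
So t = -44.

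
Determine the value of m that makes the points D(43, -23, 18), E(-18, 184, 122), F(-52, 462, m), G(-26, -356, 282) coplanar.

138

Normal to plane DEG: n = (89280, 8928, 34596); plane equation n·P = 4256424.
Requiring n·F = 4256424: (34596)m + (-517824) = 4256424.
So m = 138.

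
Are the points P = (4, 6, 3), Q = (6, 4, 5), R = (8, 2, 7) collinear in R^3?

Yes

PQ = (2, -2, 2), PR = (4, -4, 4).
PQ × PR = (0, 0, 0).
The cross product vanishes, so the three points are collinear.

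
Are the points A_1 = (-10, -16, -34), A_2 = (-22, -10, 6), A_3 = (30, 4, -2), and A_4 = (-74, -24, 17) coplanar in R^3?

No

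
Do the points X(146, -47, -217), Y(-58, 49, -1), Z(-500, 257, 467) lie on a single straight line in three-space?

XY = (-204, 96, 216), XZ = (-646, 304, 684).
Each component of XZ is 19/6 times the corresponding component of XY, so XZ = 19/6·XY and the points are collinear.

Yes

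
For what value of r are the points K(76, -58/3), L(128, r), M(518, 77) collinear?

Collinearity: (L − K) must be parallel to (M − K) = (442, 289/3).
Cross-multiplying the components: (r − (-58/3))·(442) = (52)·(289/3).
Solving gives r = -8.

-8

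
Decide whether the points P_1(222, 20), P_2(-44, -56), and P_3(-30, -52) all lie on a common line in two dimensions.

Yes

P_1P_2 = (-266, -76), P_1P_3 = (-252, -72).
Checking proportionality: P_1P_3 = 18/19·P_1P_2, so the vectors are parallel and the points are collinear.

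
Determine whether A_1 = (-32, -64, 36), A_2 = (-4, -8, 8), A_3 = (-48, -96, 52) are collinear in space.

Yes

A_1A_2 = (28, 56, -28), A_1A_3 = (-16, -32, 16).
A_1A_2 × A_1A_3 = (0, 0, 0).
The cross product vanishes, so the three points are collinear.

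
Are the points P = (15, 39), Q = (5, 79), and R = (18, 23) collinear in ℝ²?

PQ = (-10, 40), PR = (3, -16).
Twice the signed area of △PQR is (-10)(-16) − (40)(3) = 40.
The area is nonzero, so the three points are not collinear.

No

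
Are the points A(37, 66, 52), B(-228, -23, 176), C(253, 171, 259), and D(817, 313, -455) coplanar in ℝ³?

Yes

With A as base: AB = (-265, -89, 124), AC = (216, 105, 207), AD = (780, 247, -507).
AC × AD = (-104364, 270972, -28548).
AB · (AC × AD) = 0.
The scalar triple product vanishes, so the four points are coplanar.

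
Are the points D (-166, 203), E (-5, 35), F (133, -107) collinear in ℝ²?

No

DE = (161, -168), DF = (299, -310).
If collinear, DF would be a scalar multiple of DE. But (161)·(-310) ≠ (-168)·(299) (difference 322), so they are not parallel; the points are not collinear.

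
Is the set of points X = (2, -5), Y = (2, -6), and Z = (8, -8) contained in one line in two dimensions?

No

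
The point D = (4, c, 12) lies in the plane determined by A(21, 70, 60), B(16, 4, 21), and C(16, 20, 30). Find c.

-4

The plane through A, B, C has equation 30x + 45y − 80z = -1020.
Substituting D: (45)c + (-840) = -1020, so c = -4.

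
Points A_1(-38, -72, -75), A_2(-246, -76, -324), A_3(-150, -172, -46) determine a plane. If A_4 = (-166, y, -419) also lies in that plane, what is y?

The plane through A_1, A_2, A_3 has equation −25016x + 33920y + 20352z = -3018032.
Substituting A_4: (33920)y + (-4374832) = -3018032, so y = 40.

40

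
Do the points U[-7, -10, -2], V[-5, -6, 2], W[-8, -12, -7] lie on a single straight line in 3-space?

No

UV = (2, 4, 4), UW = (-1, -2, -5).
UV × UW = (-12, 6, 0).
The cross product is nonzero, so the points do not lie on one line.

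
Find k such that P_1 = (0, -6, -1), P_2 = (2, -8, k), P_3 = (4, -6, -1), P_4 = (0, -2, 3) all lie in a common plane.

-3

Coplanarity ⇔ det[P_1P_2; P_1P_3; P_1P_4] = 0.
Expanding, this is linear in k: (16)k + (48) = 0.
So k = -3.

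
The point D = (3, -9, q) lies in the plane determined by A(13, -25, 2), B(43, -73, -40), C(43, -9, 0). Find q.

16

A normal to the plane is n = AB × AC = (768, -1200, 1920).
D lies in the plane iff n · AD = 0.
This gives (1920)q + (-30720) = 0, so q = 16.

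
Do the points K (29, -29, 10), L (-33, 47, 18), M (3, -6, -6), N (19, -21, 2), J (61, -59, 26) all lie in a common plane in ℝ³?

Yes

The plane through K, L, M has normal n = KL × KM = (-1400, -1200, 550) and equation n·P = -300.
Checking the remaining points: n·N = -300, n·J = -300.
All equal -300, so all 5 points lie in one plane.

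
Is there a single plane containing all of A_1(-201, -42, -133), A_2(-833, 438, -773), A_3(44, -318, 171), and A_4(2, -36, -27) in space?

Yes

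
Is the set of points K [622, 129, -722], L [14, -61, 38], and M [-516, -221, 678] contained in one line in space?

KL = (-608, -190, 760), KM = (-1138, -350, 1400).
KL × KM = (0, -13680, -3420).
The cross product is nonzero, so the points do not lie on one line.

No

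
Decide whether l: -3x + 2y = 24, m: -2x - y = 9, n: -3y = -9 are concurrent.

Yes

Intersecting l and m: solving the 2×2 system gives (x, y) = (-6, 3).
Substitute into n: (0)(-6) + (-3)(3) = -9.
This equals -9, so (-6, 3) lies on all three lines and they are concurrent.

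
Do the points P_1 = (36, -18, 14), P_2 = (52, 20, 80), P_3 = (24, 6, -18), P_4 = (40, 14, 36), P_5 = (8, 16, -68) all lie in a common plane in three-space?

No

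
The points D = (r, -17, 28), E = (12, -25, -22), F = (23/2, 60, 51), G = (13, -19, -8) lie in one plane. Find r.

17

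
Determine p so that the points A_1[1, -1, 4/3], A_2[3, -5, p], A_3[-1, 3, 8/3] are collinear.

0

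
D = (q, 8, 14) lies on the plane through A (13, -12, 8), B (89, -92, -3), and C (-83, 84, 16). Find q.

The plane through A, B, C has equation 416x + 448y − 384z = -3040.
Substituting D: (416)q + (-1792) = -3040, so q = -3.

-3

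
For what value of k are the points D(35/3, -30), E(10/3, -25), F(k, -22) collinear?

-5/3

The three points are collinear iff det[DE; DF] = 0.
This determinant is linear in k: (-5)k + (-25/3) = 0, so k = -5/3.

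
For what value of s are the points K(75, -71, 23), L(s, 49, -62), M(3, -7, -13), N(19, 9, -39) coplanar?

-25

Coplanarity ⇔ det[KL; KM; KN] = 0.
Expanding, this is linear in s: (-1088)s + (-27200) = 0.
So s = -25.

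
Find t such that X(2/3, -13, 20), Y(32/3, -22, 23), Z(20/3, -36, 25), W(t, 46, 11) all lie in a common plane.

40/3

The points are coplanar iff XY · (XZ × XW) = 0.
Expanding, this is linear in t: (24)t + (-320) = 0.
So t = 40/3.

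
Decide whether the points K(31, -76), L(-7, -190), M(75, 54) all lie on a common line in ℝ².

No

KL = (-38, -114), KM = (44, 130).
det[KL; KM] = (-38)(130) − (-114)(44) = 76.
The determinant is nonzero, so they are not collinear.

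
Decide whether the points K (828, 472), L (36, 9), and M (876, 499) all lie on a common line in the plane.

KL = (-792, -463), KM = (48, 27).
If collinear, KM would be a scalar multiple of KL. But (-792)·(27) ≠ (-463)·(48) (difference 840), so they are not parallel; the points are not collinear.

No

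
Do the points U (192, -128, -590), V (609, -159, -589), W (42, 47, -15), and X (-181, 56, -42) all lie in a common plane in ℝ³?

A normal to the plane through U, V, W is n = UV × UW = (-18000, -239925, 68325).
The plane has equation n·P = -13057350. For X: n·X = -13047450.
-13047450 ≠ -13057350, so X is off the plane.

No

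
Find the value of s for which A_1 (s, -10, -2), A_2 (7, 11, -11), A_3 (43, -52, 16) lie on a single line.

19

Collinearity requires A_1A_2 × A_1A_3 = 0; each component is linear in s.
The y-component gives (27)s + (-513) = 0, so s = 19.
The remaining components then also vanish.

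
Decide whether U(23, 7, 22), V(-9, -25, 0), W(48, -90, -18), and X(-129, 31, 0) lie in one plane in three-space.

With U as base: UV = (-32, -32, -22), UW = (25, -97, -40), UX = (-152, 24, -22).
UW × UX = (3094, 6630, -14144).
UV · (UW × UX) = 0.
The scalar triple product vanishes, so the four points are coplanar.

Yes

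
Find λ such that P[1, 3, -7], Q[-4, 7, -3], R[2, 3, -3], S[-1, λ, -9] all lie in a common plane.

4

Normal to plane PQR: n = (16, 24, -4); plane equation n·X = 116.
Requiring n·S = 116: (24)λ + (20) = 116.
So λ = 4.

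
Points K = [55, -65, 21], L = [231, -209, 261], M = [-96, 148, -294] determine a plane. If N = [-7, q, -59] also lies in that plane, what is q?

A normal to the plane is n = KL × KM = (-5760, 19200, 15744).
N lies in the plane iff n · KN = 0.
This gives (19200)q + (345600) = 0, so q = -18.

-18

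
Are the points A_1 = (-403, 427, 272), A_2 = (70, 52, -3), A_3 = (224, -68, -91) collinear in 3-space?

A_1A_2 = (473, -375, -275), A_1A_3 = (627, -495, -363).
Comparing components 3 and 1: (-275)(627) − (473)(-363) = -726 ≠ 0, so A_1A_2 and A_1A_3 are not parallel and the points are not collinear.

No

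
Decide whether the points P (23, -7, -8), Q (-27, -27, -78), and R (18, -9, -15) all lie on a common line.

Yes

PQ = (-50, -20, -70), PR = (-5, -2, -7).
PQ × PR = (0, 0, 0).
The cross product vanishes, so the three points are collinear.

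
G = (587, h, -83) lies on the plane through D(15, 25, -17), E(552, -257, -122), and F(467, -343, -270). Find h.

-239

The plane through D, E, F has equation 32706x + 88401y − 70152z = 3893199.
Substituting G: (88401)h + (25021038) = 3893199, so h = -239.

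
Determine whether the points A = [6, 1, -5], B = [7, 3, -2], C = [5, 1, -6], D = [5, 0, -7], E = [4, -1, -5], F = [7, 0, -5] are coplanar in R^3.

The plane through A, B, C has normal n = AB × AC = (-2, -2, 2) and equation n·P = -24.
Checking the remaining points: n·D = -24, n·E = -16, n·F = -24.
Since n·E = -16 ≠ -24, E is off the plane and the points are not all coplanar.

No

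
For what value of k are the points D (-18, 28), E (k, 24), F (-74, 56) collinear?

The three points are collinear iff det[DE; DF] = 0.
This determinant is linear in k: (28)k + (280) = 0, so k = -10.

-10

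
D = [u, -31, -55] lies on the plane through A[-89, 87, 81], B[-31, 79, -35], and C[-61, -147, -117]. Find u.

-56

Coplanarity requires AB · (AC × AD) = 0.
AB = (58, -8, -116), AC = (28, -234, -198); the triple product is linear in u with coefficient -25560 and constant term -1431360.
Setting it to zero: u = -56.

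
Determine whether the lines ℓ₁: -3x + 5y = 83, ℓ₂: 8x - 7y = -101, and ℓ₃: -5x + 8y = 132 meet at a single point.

Yes

The three lines meet at one point iff the augmented coefficient matrix [aᵢ bᵢ cᵢ] has rank < 3, i.e. its determinant vanishes.
Here the determinant is 0.
It vanishes, so the lines are concurrent at (4, 19).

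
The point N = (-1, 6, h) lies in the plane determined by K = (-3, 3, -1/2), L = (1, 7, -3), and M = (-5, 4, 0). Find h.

-2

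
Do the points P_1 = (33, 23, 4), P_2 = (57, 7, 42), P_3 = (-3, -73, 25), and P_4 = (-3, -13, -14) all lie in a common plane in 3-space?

With P_1 as base: P_1P_2 = (24, -16, 38), P_1P_3 = (-36, -96, 21), P_1P_4 = (-36, -36, -18).
P_1P_3 × P_1P_4 = (2484, -1404, -2160).
P_1P_2 · (P_1P_3 × P_1P_4) = 0.
The scalar triple product vanishes, so the four points are coplanar.

Yes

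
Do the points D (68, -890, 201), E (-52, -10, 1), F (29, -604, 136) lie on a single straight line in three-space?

DE = (-120, 880, -200), DF = (-39, 286, -65).
DE × DF = (0, 0, 0).
The cross product vanishes, so the three points are collinear.

Yes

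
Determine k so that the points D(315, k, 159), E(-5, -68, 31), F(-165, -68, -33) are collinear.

Direction EF = (-160, 0, -64). From the x-coordinate of D, the parameter along the line is τ = (315 − (-5))/(-160) = -2.
Then k = (-68) + (-2)·(0) = -68.

-68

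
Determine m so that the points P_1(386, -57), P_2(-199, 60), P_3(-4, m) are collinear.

The three points are collinear iff det[P_1P_2; P_1P_3] = 0.
This determinant is linear in m: (-585)m + (12285) = 0, so m = 21.

21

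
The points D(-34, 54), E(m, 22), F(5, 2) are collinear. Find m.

Collinearity: (E − D) must be parallel to (F − D) = (39, -52).
Cross-multiplying the components: (m − (-34))·(-52) = (-32)·(39).
Solving gives m = -10.

-10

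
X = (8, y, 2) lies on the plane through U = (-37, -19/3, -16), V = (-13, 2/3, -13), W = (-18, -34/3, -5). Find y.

-25/3

A normal to the plane is n = UV × UW = (92, -207, -253).
X lies in the plane iff n · UX = 0.
This gives (-207)y + (-1725) = 0, so y = -25/3.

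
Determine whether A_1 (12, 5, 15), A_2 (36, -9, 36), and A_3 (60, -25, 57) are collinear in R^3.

A_1A_2 = (24, -14, 21), A_1A_3 = (48, -30, 42).
Comparing components 2 and 3: (-14)(42) − (21)(-30) = 42 ≠ 0, so A_1A_2 and A_1A_3 are not parallel and the points are not collinear.

No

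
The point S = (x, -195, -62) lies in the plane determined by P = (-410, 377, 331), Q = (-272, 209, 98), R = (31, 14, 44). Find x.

Coplanarity requires PQ · (PR × PS) = 0.
PQ = (138, -168, -233), PR = (441, -363, -287); the triple product is linear in x with coefficient -36363 and constant term 11781612.
Setting it to zero: x = 324.

324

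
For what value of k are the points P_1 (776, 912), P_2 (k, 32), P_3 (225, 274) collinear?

The three points are collinear iff det[P_1P_2; P_1P_3] = 0.
This determinant is linear in k: (-638)k + (10208) = 0, so k = 16.

16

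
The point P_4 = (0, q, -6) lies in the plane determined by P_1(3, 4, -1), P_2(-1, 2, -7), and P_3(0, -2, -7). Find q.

A normal to the plane is n = P_1P_2 × P_1P_3 = (-24, -6, 18).
P_4 lies in the plane iff n · P_1P_4 = 0.
This gives (-6)q + (6) = 0, so q = 1.

1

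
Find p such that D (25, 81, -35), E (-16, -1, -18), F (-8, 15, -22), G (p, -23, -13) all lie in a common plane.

-27

Normal to plane DEF: n = (56, -28, 0); plane equation n·P = -868.
Requiring n·G = -868: (56)p + (644) = -868.
So p = -27.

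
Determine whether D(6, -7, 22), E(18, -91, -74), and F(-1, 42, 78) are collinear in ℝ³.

DE = (12, -84, -96), DF = (-7, 49, 56).
Each component of DF is -7/12 times the corresponding component of DE, so DF = -7/12·DE and the points are collinear.

Yes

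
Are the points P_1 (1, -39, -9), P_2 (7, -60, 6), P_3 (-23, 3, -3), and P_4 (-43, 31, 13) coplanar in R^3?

A normal to the plane through P_1, P_2, P_3 is n = P_1P_2 × P_1P_3 = (-756, -396, -252).
The plane has equation n·P = 16956. For P_4: n·P_4 = 16956.
Equal, so P_4 lies in the plane and all four are coplanar.

Yes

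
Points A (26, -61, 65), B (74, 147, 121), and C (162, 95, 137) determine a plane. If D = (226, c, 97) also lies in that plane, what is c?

-201

The plane through A, B, C has equation 6240x + 4160y − 20800z = -1443520.
Substituting D: (4160)c + (-607360) = -1443520, so c = -201.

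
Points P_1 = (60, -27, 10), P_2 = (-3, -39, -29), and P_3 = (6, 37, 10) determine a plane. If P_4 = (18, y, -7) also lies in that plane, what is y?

A normal to the plane is n = P_1P_2 × P_1P_3 = (2496, 2106, -4680).
P_4 lies in the plane iff n · P_1P_4 = 0.
This gives (2106)y + (31590) = 0, so y = -15.

-15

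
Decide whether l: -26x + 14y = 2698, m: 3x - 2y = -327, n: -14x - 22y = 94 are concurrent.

No

Intersecting l and m: solving the 2×2 system gives (x, y) = (-409/5, 204/5).
Substitute into n: (-14)(-409/5) + (-22)(204/5) = 1238/5.
But n requires 94 ≠ 1238/5, so the three lines have no common point.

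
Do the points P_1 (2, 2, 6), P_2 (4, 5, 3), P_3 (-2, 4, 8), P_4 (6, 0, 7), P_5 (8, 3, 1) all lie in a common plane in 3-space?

No

The plane through P_1, P_2, P_3 has normal n = P_1P_2 × P_1P_3 = (12, 8, 16) and equation n·P = 136.
Checking the remaining points: n·P_4 = 184, n·P_5 = 136.
Since n·P_4 = 184 ≠ 136, P_4 is off the plane and the points are not all coplanar.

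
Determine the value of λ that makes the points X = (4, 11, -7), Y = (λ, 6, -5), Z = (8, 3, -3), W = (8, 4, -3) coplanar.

Normal to plane XZW: n = (-4, 0, 4); plane equation n·P = -44.
Requiring n·Y = -44: (-4)λ + (-20) = -44.
So λ = 6.

6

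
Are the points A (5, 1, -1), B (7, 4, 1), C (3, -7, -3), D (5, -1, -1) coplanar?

Yes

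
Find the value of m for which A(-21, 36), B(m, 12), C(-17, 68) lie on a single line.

-24

Collinearity: (B − A) must be parallel to (C − A) = (4, 32).
Cross-multiplying the components: (m − (-21))·(32) = (-24)·(4).
Solving gives m = -24.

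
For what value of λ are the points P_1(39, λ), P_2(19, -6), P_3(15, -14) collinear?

34

The three points are collinear iff det[P_1P_2; P_1P_3] = 0.
This determinant is linear in λ: (-4)λ + (136) = 0, so λ = 34.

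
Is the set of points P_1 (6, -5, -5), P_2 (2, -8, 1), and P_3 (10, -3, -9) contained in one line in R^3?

No

P_1P_2 = (-4, -3, 6), P_1P_3 = (4, 2, -4).
Comparing components 3 and 1: (6)(4) − (-4)(-4) = 8 ≠ 0, so P_1P_2 and P_1P_3 are not parallel and the points are not collinear.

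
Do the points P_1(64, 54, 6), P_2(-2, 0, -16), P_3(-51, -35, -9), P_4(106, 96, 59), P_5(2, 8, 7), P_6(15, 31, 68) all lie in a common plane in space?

The plane through P_1, P_2, P_3 has normal n = P_1P_2 × P_1P_3 = (-1148, 1540, -336) and equation n·P = 7672.
Checking the remaining points: n·P_4 = 6328, n·P_5 = 7672, n·P_6 = 7672.
Since n·P_4 = 6328 ≠ 7672, P_4 is off the plane and the points are not all coplanar.

No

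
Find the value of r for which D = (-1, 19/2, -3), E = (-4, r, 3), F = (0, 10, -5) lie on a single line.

Direction DF = (1, 1/2, -2). From the x-coordinate of E, the parameter along the line is τ = (-4 − (-1))/1 = -3.
Then r = 19/2 + (-3)·(1/2) = 8.

8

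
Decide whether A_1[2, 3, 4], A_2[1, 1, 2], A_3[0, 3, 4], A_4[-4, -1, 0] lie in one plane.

Yes

A normal to the plane through A_1, A_2, A_3 is n = A_1A_2 × A_1A_3 = (0, 4, -4).
The plane has equation n·P = -4. For A_4: n·A_4 = -4.
Equal, so A_4 lies in the plane and all four are coplanar.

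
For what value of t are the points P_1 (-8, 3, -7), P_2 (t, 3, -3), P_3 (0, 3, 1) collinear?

Collinearity requires P_1P_2 × P_1P_3 = 0; each component is linear in t.
The y-component gives (-8)t + (-32) = 0, so t = -4.
The remaining components then also vanish.

-4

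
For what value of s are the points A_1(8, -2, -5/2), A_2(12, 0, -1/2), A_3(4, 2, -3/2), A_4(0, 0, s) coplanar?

Normal to plane A_1A_2A_3: n = (-6, -12, 24); plane equation n·P = -84.
Requiring n·A_4 = -84: (24)s + (0) = -84.
So s = -7/2.

-7/2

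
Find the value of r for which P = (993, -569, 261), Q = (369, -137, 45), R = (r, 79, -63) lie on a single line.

Direction PQ = (-624, 432, -216). From the y-coordinate of R, the parameter along the line is τ = (79 − (-569))/432 = 3/2.
Then r = 993 + 3/2·(-624) = 57.

57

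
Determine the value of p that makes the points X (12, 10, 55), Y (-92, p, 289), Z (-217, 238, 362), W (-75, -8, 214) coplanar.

Coplanarity ⇔ det[XY; XZ; XW] = 0.
Expanding, this is linear in p: (9702)p + (1164240) = 0.
So p = -120.

-120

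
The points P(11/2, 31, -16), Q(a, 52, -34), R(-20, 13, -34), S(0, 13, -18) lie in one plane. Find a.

-27/2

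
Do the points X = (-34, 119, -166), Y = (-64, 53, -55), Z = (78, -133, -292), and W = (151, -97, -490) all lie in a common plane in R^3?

The four points are coplanar iff the 3×3 determinant with rows XY, XZ, XW is zero.
Rows: (-30, -66, 111), (112, -252, -126), (185, -216, -324).
Expanding along the first row: (-30)(54432) − (-66)(-12978) + (111)(22428) = 0.
Zero determinant ⇒ coplanar.

Yes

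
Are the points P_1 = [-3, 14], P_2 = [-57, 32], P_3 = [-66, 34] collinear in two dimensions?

P_1P_2 = (-54, 18), P_1P_3 = (-63, 20).
If collinear, P_1P_3 would be a scalar multiple of P_1P_2. But (-54)·(20) ≠ (18)·(-63) (difference 54), so they are not parallel; the points are not collinear.

No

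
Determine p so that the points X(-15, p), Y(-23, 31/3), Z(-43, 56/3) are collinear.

Collinearity: (X − Y) must be parallel to (Z − Y) = (-20, 25/3).
Cross-multiplying the components: (p − 31/3)·(-20) = (8)·(25/3).
Solving gives p = 7.

7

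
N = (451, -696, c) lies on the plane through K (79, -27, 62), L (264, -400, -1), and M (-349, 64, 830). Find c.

A normal to the plane is n = KL × KM = (-280731, -115116, -142809).
N lies in the plane iff n · KN = 0.
This gives (-142809)c + (-18565170) = 0, so c = -130.

-130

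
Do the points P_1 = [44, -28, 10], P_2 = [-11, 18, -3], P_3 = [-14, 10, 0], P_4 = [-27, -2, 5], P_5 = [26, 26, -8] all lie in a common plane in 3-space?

Yes

The plane through P_1, P_2, P_3 has normal n = P_1P_2 × P_1P_3 = (34, 204, 578) and equation n·P = 1564.
Checking the remaining points: n·P_4 = 1564, n·P_5 = 1564.
All equal 1564, so all 5 points lie in one plane.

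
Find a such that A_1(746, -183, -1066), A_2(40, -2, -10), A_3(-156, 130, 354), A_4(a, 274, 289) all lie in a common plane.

-7

Normal to plane A_1A_2A_3: n = (-73508, 50008, -57716); plane equation n·P = -2463176.
Requiring n·A_4 = -2463176: (-73508)a + (-2977732) = -2463176.
So a = -7.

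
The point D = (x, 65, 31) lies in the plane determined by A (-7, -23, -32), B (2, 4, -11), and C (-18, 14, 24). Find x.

27

Coplanarity requires AB · (AC × AD) = 0.
AB = (9, 27, 21), AC = (-11, 37, 56); the triple product is linear in x with coefficient 735 and constant term -19845.
Setting it to zero: x = 27.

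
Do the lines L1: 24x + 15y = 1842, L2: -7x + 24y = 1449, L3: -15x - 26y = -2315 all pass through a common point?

Yes

Intersecting L1 and L2: solving the 2×2 system gives (x, y) = (33, 70).
Substitute into L3: (-15)(33) + (-26)(70) = -2315.
This equals -2315, so (33, 70) lies on all three lines and they are concurrent.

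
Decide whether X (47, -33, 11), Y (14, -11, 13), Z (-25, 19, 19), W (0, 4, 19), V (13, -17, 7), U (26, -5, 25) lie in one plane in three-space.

The plane through X, Y, Z has normal n = XY × XZ = (72, 120, -132) and equation n·P = -2028.
Checking the remaining points: n·W = -2028, n·V = -2028, n·U = -2028.
All equal -2028, so all 6 points lie in one plane.

Yes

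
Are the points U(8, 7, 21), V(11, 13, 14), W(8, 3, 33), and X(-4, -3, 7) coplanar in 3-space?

With U as base: UV = (3, 6, -7), UW = (0, -4, 12), UX = (-12, -10, -14).
UW × UX = (176, -144, -48).
UV · (UW × UX) = 0.
The scalar triple product vanishes, so the four points are coplanar.

Yes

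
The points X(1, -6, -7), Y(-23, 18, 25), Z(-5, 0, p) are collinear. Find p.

Collinearity requires XY × XZ = 0; each component is linear in p.
The x-component gives (24)p + (-24) = 0, so p = 1.
The remaining components then also vanish.

1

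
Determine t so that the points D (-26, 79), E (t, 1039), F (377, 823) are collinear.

494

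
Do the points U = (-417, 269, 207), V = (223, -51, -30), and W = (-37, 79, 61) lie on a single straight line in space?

No

UV = (640, -320, -237), UW = (380, -190, -146).
UV × UW = (1690, 3380, 0).
The cross product is nonzero, so the points do not lie on one line.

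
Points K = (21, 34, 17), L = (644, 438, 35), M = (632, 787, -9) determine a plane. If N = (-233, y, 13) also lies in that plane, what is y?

The plane through K, L, M has equation −24058x + 27196y + 222275z = 4198121.
Substituting N: (27196)y + (8495089) = 4198121, so y = -158.

-158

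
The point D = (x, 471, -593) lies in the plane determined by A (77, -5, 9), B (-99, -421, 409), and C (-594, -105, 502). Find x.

The plane through A, B, C has equation −165088x − 181632y − 261536z = -14157440.
Substituting D: (-165088)x + (69542176) = -14157440, so x = 507.

507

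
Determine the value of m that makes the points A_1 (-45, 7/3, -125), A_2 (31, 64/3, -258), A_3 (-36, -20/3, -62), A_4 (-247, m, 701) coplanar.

Normal to plane A_1A_2A_3: n = (0, -5985, -855); plane equation n·P = 92910.
Requiring n·A_4 = 92910: (-5985)m + (-599355) = 92910.
So m = -347/3.

-347/3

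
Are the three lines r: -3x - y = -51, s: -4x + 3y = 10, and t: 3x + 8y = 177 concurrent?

Lines aᵢx + bᵢy = cᵢ with pairwise distinct directions are concurrent exactly when det[aᵢ bᵢ cᵢ] = 0.
Here the determinant is 0.
It vanishes, so the lines are concurrent at (11, 18).

Yes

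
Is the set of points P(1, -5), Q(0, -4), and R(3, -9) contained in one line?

PQ = (-1, 1), PR = (2, -4).
If collinear, PR would be a scalar multiple of PQ. But (-1)·(-4) ≠ (1)·(2) (difference 2), so they are not parallel; the points are not collinear.

No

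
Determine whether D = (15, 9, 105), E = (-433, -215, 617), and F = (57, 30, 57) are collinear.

Yes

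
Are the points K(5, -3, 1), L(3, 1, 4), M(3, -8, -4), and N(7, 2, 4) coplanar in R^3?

No

A normal to the plane through K, L, M is n = KL × KM = (-5, -16, 18).
The plane has equation n·P = 41. For N: n·N = 5.
5 ≠ 41, so N is off the plane.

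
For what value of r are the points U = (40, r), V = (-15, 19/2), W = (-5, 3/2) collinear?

The three points are collinear iff det[UV; UW] = 0.
This determinant is linear in r: (10)r + (345) = 0, so r = -69/2.

-69/2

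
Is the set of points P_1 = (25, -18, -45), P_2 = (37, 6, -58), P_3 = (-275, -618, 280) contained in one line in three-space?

P_1P_2 = (12, 24, -13), P_1P_3 = (-300, -600, 325).
Each component of P_1P_3 is -25 times the corresponding component of P_1P_2, so P_1P_3 = -25·P_1P_2 and the points are collinear.

Yes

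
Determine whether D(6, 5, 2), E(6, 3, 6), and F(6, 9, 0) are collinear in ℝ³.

No

DE = (0, -2, 4), DF = (0, 4, -2).
DE × DF = (-12, 0, 0).
The cross product is nonzero, so the points do not lie on one line.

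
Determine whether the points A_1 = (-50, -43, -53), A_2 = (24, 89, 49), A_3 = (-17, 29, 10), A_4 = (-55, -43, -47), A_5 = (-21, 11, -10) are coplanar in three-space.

No

The plane through A_1, A_2, A_3 has normal n = A_1A_2 × A_1A_3 = (972, -1296, 972) and equation n·P = -44388.
Checking the remaining points: n·A_4 = -43416, n·A_5 = -44388.
Since n·A_4 = -43416 ≠ -44388, A_4 is off the plane and the points are not all coplanar.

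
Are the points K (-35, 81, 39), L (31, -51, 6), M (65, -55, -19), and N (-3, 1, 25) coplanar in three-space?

Yes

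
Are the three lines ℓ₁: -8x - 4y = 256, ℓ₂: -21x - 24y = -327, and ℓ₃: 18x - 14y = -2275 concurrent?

Lines aᵢx + bᵢy = cᵢ with pairwise distinct directions are concurrent exactly when det[aᵢ bᵢ cᵢ] = 0.
Here the determinant is 324.
Nonzero, so no common point exists.

No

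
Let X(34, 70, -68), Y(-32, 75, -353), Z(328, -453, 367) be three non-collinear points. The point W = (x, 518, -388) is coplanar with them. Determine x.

The plane through X, Y, Z has equation −146880x − 55080y + 33048z = -11096784.
Substituting W: (-146880)x + (-41354064) = -11096784, so x = -206.

-206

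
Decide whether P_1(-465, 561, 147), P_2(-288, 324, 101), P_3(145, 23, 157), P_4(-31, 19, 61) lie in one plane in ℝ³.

No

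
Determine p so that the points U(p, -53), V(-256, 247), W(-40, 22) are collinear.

32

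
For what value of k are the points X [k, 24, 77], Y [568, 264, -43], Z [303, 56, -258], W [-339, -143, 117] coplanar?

16

Coplanarity ⇔ det[XY; XZ; XW] = 0.
Expanding, this is linear in k: (120785)k + (-1932560) = 0.
So k = 16.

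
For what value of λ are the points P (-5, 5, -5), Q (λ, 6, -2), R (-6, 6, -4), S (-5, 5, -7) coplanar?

The points are coplanar iff PQ · (PR × PS) = 0.
Expanding, this is linear in λ: (-2)λ + (-12) = 0.
So λ = -6.

-6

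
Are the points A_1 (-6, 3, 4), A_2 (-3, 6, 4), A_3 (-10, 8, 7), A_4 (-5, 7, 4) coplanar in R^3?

No

With A_1 as base: A_1A_2 = (3, 3, 0), A_1A_3 = (-4, 5, 3), A_1A_4 = (1, 4, 0).
A_1A_3 × A_1A_4 = (-12, 3, -21).
A_1A_2 · (A_1A_3 × A_1A_4) = -27.
Since -27 ≠ 0, the four points are not coplanar.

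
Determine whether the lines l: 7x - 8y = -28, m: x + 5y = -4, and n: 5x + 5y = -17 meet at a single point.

Intersecting l and m: solving the 2×2 system gives (x, y) = (-4, 0).
Substitute into n: (5)(-4) + (5)(0) = -20.
But n requires -17 ≠ -20, so the three lines have no common point.

No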